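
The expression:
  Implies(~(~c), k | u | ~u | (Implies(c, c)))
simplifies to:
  True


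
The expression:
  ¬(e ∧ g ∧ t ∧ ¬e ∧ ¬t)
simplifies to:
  True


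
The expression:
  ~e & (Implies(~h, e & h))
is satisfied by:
  {h: True, e: False}


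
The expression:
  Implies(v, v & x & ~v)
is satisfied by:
  {v: False}


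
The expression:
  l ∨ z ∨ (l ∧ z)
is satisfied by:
  {z: True, l: True}
  {z: True, l: False}
  {l: True, z: False}


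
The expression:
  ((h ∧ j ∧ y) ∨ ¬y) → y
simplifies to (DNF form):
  y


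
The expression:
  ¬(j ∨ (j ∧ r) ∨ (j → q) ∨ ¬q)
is never true.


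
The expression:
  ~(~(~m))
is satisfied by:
  {m: False}


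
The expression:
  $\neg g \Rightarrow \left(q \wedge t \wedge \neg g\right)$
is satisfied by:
  {q: True, g: True, t: True}
  {q: True, g: True, t: False}
  {g: True, t: True, q: False}
  {g: True, t: False, q: False}
  {q: True, t: True, g: False}


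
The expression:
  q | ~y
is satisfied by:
  {q: True, y: False}
  {y: False, q: False}
  {y: True, q: True}


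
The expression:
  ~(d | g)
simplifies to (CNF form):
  ~d & ~g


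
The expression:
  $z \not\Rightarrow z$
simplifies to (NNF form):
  $\text{False}$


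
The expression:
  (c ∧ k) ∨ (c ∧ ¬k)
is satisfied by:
  {c: True}


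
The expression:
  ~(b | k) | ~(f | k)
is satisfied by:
  {b: False, k: False, f: False}
  {f: True, b: False, k: False}
  {b: True, f: False, k: False}


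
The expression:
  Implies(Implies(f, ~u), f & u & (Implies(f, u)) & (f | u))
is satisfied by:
  {u: True, f: True}


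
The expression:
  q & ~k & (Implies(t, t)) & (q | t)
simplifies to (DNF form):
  q & ~k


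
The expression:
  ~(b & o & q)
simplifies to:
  ~b | ~o | ~q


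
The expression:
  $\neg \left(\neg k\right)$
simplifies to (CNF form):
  $k$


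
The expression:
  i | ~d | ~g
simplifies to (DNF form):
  i | ~d | ~g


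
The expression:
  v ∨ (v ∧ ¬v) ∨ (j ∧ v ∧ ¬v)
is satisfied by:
  {v: True}


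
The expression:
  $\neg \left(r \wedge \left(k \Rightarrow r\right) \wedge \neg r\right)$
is always true.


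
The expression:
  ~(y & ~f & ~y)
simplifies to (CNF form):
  True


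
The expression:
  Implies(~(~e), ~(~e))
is always true.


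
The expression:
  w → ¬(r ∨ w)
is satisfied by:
  {w: False}


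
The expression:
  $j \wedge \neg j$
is never true.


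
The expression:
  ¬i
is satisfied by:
  {i: False}


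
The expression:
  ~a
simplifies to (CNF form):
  ~a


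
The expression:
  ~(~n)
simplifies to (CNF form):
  n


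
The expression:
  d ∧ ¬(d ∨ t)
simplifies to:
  False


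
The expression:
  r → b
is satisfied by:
  {b: True, r: False}
  {r: False, b: False}
  {r: True, b: True}


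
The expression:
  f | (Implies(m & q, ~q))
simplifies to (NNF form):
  f | ~m | ~q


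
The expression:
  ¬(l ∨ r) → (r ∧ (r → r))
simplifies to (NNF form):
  l ∨ r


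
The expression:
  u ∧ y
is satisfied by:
  {u: True, y: True}


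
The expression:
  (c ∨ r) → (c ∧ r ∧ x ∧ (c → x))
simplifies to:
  (c ∨ ¬r) ∧ (r ∨ ¬c) ∧ (x ∨ ¬r)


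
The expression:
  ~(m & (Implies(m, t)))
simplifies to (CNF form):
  ~m | ~t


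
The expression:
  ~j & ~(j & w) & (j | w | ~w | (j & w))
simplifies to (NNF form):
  ~j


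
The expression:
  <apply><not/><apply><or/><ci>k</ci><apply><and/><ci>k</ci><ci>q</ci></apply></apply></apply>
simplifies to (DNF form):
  <apply><not/><ci>k</ci></apply>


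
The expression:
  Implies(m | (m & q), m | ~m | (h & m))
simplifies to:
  True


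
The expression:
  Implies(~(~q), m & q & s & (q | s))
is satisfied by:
  {s: True, m: True, q: False}
  {s: True, m: False, q: False}
  {m: True, s: False, q: False}
  {s: False, m: False, q: False}
  {q: True, s: True, m: True}


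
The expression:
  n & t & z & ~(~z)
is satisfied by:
  {t: True, z: True, n: True}


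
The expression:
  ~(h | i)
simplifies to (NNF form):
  ~h & ~i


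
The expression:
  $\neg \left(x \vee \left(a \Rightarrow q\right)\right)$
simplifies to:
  $a \wedge \neg q \wedge \neg x$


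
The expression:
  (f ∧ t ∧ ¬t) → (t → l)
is always true.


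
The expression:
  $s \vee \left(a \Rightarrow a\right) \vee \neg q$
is always true.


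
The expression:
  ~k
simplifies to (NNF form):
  ~k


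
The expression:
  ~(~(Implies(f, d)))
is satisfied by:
  {d: True, f: False}
  {f: False, d: False}
  {f: True, d: True}


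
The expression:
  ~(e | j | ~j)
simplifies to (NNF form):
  False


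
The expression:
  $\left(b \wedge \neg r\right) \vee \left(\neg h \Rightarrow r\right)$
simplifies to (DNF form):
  $b \vee h \vee r$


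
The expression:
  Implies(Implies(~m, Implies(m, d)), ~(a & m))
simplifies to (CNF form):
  ~a | ~m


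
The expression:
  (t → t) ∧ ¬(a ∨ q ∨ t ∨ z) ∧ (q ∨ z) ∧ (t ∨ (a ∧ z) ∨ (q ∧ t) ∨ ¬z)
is never true.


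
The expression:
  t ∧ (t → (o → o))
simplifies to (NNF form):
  t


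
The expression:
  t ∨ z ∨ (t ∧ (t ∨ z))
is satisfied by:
  {t: True, z: True}
  {t: True, z: False}
  {z: True, t: False}


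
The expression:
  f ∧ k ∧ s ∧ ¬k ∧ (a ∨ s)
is never true.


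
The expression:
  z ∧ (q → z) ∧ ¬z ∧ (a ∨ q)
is never true.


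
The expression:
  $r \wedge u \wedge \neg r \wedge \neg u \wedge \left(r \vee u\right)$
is never true.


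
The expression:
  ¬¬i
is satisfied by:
  {i: True}


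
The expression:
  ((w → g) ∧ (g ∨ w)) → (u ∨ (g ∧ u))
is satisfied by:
  {u: True, g: False}
  {g: False, u: False}
  {g: True, u: True}


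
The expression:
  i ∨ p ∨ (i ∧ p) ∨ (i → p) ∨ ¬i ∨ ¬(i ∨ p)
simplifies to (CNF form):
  True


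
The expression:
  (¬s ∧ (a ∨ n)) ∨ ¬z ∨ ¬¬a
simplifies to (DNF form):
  a ∨ (n ∧ ¬s) ∨ ¬z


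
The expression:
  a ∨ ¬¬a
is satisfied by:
  {a: True}


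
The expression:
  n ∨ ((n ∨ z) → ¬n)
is always true.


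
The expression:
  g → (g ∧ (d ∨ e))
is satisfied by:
  {d: True, e: True, g: False}
  {d: True, g: False, e: False}
  {e: True, g: False, d: False}
  {e: False, g: False, d: False}
  {d: True, e: True, g: True}
  {d: True, g: True, e: False}
  {e: True, g: True, d: False}


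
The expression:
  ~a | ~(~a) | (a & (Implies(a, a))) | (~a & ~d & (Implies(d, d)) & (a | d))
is always true.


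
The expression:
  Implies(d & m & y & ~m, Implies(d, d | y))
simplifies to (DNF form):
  True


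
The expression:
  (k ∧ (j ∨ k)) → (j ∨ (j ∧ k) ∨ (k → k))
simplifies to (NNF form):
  True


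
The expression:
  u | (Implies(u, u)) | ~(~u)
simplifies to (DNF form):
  True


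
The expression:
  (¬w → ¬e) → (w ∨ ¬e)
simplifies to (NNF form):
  True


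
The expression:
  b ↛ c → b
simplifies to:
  True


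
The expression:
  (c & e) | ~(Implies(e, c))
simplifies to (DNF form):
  e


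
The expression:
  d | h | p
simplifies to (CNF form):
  d | h | p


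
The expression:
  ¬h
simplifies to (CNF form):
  ¬h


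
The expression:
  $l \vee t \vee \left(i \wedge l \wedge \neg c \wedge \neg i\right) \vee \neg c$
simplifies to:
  $l \vee t \vee \neg c$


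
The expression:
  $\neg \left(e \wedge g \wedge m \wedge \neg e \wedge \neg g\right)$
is always true.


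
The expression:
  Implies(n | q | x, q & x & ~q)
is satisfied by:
  {n: False, q: False, x: False}


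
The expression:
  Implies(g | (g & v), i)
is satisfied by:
  {i: True, g: False}
  {g: False, i: False}
  {g: True, i: True}


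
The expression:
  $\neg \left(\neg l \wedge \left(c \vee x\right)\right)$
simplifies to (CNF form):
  $\left(l \vee \neg c\right) \wedge \left(l \vee \neg x\right)$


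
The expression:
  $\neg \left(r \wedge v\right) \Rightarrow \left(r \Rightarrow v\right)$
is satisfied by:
  {v: True, r: False}
  {r: False, v: False}
  {r: True, v: True}


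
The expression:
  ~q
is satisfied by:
  {q: False}


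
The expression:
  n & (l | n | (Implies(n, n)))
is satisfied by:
  {n: True}


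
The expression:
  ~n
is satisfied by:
  {n: False}


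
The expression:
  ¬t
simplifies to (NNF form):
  ¬t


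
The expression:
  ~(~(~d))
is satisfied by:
  {d: False}


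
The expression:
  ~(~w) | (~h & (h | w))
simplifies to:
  w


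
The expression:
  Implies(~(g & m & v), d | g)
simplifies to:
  d | g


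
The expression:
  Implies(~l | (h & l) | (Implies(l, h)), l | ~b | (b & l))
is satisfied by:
  {l: True, b: False}
  {b: False, l: False}
  {b: True, l: True}


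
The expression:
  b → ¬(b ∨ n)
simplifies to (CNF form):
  ¬b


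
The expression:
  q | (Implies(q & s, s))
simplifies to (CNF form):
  True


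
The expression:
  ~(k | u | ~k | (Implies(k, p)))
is never true.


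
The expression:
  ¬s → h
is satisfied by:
  {s: True, h: True}
  {s: True, h: False}
  {h: True, s: False}


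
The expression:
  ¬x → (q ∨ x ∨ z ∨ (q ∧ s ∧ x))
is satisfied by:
  {x: True, q: True, z: True}
  {x: True, q: True, z: False}
  {x: True, z: True, q: False}
  {x: True, z: False, q: False}
  {q: True, z: True, x: False}
  {q: True, z: False, x: False}
  {z: True, q: False, x: False}


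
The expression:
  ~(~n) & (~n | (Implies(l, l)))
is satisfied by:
  {n: True}


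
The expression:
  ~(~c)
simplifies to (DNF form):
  c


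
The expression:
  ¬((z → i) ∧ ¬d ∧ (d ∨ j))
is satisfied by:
  {d: True, z: True, j: False, i: False}
  {d: True, z: False, j: False, i: False}
  {i: True, d: True, z: True, j: False}
  {i: True, d: True, z: False, j: False}
  {z: True, i: False, d: False, j: False}
  {z: False, i: False, d: False, j: False}
  {i: True, z: True, d: False, j: False}
  {i: True, z: False, d: False, j: False}
  {j: True, d: True, z: True, i: False}
  {j: True, d: True, z: False, i: False}
  {j: True, i: True, d: True, z: True}
  {j: True, i: True, d: True, z: False}
  {j: True, z: True, d: False, i: False}


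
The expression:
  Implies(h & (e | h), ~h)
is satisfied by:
  {h: False}


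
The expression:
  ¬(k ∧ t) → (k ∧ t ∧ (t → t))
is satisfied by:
  {t: True, k: True}


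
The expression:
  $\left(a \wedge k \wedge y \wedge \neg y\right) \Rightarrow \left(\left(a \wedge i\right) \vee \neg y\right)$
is always true.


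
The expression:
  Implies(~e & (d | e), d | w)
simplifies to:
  True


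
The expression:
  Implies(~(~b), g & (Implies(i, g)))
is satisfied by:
  {g: True, b: False}
  {b: False, g: False}
  {b: True, g: True}


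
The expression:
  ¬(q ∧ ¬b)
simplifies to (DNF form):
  b ∨ ¬q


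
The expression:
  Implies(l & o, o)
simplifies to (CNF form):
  True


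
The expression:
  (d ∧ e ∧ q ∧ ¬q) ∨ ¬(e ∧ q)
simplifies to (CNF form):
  ¬e ∨ ¬q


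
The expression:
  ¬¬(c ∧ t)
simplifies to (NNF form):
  c ∧ t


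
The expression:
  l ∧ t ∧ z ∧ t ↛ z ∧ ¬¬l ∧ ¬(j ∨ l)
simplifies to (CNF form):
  False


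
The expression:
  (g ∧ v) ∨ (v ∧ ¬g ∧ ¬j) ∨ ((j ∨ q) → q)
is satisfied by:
  {q: True, g: True, v: True, j: False}
  {q: True, g: True, v: False, j: False}
  {q: True, v: True, g: False, j: False}
  {q: True, v: False, g: False, j: False}
  {g: True, v: True, q: False, j: False}
  {g: True, v: False, q: False, j: False}
  {v: True, q: False, g: False, j: False}
  {v: False, q: False, g: False, j: False}
  {j: True, q: True, g: True, v: True}
  {j: True, q: True, g: True, v: False}
  {j: True, q: True, v: True, g: False}
  {j: True, q: True, v: False, g: False}
  {j: True, g: True, v: True, q: False}


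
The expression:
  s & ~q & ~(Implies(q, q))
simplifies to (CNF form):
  False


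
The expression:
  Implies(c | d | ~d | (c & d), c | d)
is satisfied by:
  {d: True, c: True}
  {d: True, c: False}
  {c: True, d: False}


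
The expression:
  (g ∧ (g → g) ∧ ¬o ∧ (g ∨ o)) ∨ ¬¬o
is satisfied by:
  {o: True, g: True}
  {o: True, g: False}
  {g: True, o: False}


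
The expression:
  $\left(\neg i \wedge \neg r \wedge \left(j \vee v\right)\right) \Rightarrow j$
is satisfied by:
  {i: True, r: True, j: True, v: False}
  {i: True, r: True, j: False, v: False}
  {i: True, j: True, v: False, r: False}
  {i: True, j: False, v: False, r: False}
  {r: True, j: True, v: False, i: False}
  {r: True, j: False, v: False, i: False}
  {j: True, r: False, v: False, i: False}
  {j: False, r: False, v: False, i: False}
  {i: True, r: True, v: True, j: True}
  {i: True, r: True, v: True, j: False}
  {i: True, v: True, j: True, r: False}
  {i: True, v: True, j: False, r: False}
  {v: True, r: True, j: True, i: False}
  {v: True, r: True, j: False, i: False}
  {v: True, j: True, r: False, i: False}


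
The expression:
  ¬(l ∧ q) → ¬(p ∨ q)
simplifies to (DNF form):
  (l ∧ q) ∨ (¬p ∧ ¬q)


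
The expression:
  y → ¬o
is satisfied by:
  {o: False, y: False}
  {y: True, o: False}
  {o: True, y: False}


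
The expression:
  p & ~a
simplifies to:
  p & ~a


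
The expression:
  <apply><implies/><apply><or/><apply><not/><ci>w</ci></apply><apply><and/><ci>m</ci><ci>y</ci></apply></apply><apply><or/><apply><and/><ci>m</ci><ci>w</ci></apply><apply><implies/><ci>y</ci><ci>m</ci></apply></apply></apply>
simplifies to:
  <apply><or/><ci>m</ci><ci>w</ci><apply><not/><ci>y</ci></apply></apply>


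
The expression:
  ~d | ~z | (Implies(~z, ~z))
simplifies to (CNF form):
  True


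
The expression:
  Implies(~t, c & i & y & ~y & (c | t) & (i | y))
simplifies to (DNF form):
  t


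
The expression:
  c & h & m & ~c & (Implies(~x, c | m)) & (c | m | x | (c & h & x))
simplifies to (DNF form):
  False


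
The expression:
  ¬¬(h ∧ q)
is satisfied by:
  {h: True, q: True}


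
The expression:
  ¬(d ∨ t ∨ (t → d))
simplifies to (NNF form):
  False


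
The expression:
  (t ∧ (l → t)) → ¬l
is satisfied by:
  {l: False, t: False}
  {t: True, l: False}
  {l: True, t: False}


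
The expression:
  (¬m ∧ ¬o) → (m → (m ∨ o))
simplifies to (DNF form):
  True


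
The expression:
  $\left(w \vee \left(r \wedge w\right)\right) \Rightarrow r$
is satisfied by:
  {r: True, w: False}
  {w: False, r: False}
  {w: True, r: True}


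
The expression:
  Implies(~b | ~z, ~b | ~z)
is always true.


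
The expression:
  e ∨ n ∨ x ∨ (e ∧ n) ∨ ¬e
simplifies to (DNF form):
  True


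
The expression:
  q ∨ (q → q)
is always true.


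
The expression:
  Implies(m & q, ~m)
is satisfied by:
  {m: False, q: False}
  {q: True, m: False}
  {m: True, q: False}


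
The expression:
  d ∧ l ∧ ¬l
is never true.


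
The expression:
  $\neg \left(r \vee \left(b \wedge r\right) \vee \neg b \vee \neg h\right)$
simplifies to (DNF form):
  $b \wedge h \wedge \neg r$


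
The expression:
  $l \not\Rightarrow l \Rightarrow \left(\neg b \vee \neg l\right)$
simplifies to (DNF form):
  $\text{True}$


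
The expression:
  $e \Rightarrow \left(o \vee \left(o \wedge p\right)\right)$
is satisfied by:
  {o: True, e: False}
  {e: False, o: False}
  {e: True, o: True}


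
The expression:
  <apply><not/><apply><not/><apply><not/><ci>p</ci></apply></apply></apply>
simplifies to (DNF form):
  <apply><not/><ci>p</ci></apply>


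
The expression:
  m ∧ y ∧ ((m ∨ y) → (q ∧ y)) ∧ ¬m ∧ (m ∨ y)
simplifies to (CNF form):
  False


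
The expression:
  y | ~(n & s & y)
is always true.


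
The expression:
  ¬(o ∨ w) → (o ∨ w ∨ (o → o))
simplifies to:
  True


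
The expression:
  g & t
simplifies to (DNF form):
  g & t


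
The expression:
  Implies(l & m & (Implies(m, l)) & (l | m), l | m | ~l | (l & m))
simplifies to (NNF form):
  True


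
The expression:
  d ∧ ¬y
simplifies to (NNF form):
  d ∧ ¬y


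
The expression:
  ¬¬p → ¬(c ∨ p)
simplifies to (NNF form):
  ¬p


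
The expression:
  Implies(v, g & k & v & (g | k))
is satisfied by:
  {g: True, k: True, v: False}
  {g: True, k: False, v: False}
  {k: True, g: False, v: False}
  {g: False, k: False, v: False}
  {g: True, v: True, k: True}


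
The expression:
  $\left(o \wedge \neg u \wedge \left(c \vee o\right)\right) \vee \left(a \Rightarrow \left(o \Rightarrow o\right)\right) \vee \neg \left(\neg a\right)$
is always true.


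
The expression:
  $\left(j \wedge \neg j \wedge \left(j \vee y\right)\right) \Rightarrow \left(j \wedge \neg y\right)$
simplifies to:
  $\text{True}$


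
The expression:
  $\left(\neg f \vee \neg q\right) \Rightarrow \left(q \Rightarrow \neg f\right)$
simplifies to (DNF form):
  $\text{True}$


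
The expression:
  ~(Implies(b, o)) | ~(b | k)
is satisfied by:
  {o: False, k: False, b: False}
  {b: True, o: False, k: False}
  {b: True, k: True, o: False}
  {o: True, k: False, b: False}


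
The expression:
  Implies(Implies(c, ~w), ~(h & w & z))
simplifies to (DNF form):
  c | ~h | ~w | ~z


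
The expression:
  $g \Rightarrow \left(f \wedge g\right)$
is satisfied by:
  {f: True, g: False}
  {g: False, f: False}
  {g: True, f: True}


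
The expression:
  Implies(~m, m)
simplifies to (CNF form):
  m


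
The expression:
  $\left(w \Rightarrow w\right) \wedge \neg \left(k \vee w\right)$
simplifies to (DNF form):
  $\neg k \wedge \neg w$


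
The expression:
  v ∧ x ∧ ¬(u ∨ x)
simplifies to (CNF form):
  False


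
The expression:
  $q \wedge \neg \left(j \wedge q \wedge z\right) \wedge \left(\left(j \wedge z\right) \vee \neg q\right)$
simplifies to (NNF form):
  $\text{False}$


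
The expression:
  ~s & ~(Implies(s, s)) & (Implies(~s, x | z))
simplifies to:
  False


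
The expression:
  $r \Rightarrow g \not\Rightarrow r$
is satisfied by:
  {r: False}


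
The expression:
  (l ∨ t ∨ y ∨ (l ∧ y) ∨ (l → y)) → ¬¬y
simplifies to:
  y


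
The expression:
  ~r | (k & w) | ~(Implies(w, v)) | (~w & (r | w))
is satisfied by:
  {k: True, w: False, v: False, r: False}
  {k: False, w: False, v: False, r: False}
  {r: True, k: True, w: False, v: False}
  {r: True, k: False, w: False, v: False}
  {k: True, v: True, r: False, w: False}
  {v: True, r: False, w: False, k: False}
  {r: True, v: True, k: True, w: False}
  {r: True, v: True, k: False, w: False}
  {k: True, w: True, r: False, v: False}
  {w: True, r: False, v: False, k: False}
  {k: True, r: True, w: True, v: False}
  {r: True, w: True, k: False, v: False}
  {k: True, v: True, w: True, r: False}
  {v: True, w: True, r: False, k: False}
  {r: True, v: True, w: True, k: True}


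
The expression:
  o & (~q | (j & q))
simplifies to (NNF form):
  o & (j | ~q)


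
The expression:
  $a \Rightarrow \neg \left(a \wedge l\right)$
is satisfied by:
  {l: False, a: False}
  {a: True, l: False}
  {l: True, a: False}


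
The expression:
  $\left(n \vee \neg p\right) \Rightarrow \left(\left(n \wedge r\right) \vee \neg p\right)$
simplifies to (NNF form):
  $r \vee \neg n \vee \neg p$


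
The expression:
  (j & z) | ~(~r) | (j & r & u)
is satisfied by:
  {r: True, j: True, z: True}
  {r: True, j: True, z: False}
  {r: True, z: True, j: False}
  {r: True, z: False, j: False}
  {j: True, z: True, r: False}


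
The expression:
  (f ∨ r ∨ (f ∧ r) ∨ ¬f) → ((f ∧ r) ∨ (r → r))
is always true.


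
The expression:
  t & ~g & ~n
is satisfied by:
  {t: True, n: False, g: False}


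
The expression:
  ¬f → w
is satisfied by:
  {w: True, f: True}
  {w: True, f: False}
  {f: True, w: False}


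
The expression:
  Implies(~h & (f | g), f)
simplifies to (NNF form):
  f | h | ~g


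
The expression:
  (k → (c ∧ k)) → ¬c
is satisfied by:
  {c: False}


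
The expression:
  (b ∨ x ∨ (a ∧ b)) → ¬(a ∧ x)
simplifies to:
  ¬a ∨ ¬x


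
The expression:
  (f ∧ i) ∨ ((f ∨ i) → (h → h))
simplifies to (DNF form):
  True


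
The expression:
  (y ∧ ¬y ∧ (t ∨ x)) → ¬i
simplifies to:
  True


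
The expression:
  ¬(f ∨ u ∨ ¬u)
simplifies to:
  False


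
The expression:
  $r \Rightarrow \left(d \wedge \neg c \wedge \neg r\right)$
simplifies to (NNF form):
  $\neg r$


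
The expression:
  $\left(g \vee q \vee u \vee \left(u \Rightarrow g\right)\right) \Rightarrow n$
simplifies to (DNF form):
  $n$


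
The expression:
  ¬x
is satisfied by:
  {x: False}


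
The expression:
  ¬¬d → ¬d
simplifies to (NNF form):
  ¬d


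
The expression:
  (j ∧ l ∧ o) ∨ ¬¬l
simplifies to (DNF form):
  l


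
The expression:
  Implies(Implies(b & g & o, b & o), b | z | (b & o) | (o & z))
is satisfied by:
  {b: True, z: True}
  {b: True, z: False}
  {z: True, b: False}


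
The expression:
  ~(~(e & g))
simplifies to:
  e & g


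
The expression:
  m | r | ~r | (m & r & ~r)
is always true.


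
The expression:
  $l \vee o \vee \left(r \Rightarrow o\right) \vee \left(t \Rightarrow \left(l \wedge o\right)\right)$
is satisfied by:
  {l: True, o: True, t: False, r: False}
  {l: True, t: False, o: False, r: False}
  {o: True, l: False, t: False, r: False}
  {l: False, t: False, o: False, r: False}
  {r: True, l: True, o: True, t: False}
  {r: True, l: True, t: False, o: False}
  {r: True, o: True, l: False, t: False}
  {r: True, l: False, t: False, o: False}
  {l: True, t: True, o: True, r: False}
  {l: True, t: True, r: False, o: False}
  {t: True, o: True, r: False, l: False}
  {t: True, r: False, o: False, l: False}
  {l: True, t: True, r: True, o: True}
  {l: True, t: True, r: True, o: False}
  {t: True, r: True, o: True, l: False}


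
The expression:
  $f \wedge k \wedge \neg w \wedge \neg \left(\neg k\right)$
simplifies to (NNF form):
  $f \wedge k \wedge \neg w$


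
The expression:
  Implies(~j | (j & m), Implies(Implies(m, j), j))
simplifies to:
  j | m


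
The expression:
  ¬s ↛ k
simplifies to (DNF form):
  k ∨ ¬s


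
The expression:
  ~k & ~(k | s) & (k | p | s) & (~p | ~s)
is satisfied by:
  {p: True, k: False, s: False}


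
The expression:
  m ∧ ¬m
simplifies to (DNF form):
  False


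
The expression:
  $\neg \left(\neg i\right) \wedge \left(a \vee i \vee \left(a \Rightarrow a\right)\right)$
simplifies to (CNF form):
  $i$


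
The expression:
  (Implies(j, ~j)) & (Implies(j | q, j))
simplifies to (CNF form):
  ~j & ~q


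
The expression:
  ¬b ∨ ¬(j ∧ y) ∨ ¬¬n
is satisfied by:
  {n: True, y: False, b: False, j: False}
  {n: False, y: False, b: False, j: False}
  {j: True, n: True, y: False, b: False}
  {j: True, n: False, y: False, b: False}
  {n: True, b: True, j: False, y: False}
  {b: True, j: False, y: False, n: False}
  {j: True, b: True, n: True, y: False}
  {j: True, b: True, n: False, y: False}
  {n: True, y: True, j: False, b: False}
  {y: True, j: False, b: False, n: False}
  {n: True, j: True, y: True, b: False}
  {j: True, y: True, n: False, b: False}
  {n: True, b: True, y: True, j: False}
  {b: True, y: True, j: False, n: False}
  {j: True, b: True, y: True, n: True}


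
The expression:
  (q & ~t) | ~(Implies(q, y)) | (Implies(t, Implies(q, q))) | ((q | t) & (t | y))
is always true.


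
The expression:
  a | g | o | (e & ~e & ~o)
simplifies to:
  a | g | o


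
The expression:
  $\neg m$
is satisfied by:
  {m: False}


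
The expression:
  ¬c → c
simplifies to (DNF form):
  c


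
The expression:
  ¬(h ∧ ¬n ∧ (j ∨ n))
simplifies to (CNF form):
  n ∨ ¬h ∨ ¬j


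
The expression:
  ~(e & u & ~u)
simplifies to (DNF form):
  True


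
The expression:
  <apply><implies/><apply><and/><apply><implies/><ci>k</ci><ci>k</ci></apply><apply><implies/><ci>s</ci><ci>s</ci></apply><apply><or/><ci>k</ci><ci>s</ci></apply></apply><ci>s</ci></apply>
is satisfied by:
  {s: True, k: False}
  {k: False, s: False}
  {k: True, s: True}


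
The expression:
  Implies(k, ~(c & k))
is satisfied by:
  {k: False, c: False}
  {c: True, k: False}
  {k: True, c: False}


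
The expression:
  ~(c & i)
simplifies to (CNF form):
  ~c | ~i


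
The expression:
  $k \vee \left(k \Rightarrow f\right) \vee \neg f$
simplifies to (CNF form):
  $\text{True}$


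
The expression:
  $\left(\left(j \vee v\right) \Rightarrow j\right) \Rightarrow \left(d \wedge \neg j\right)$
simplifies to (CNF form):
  $\neg j \wedge \left(d \vee v\right)$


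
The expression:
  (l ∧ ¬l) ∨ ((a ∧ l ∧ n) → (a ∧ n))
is always true.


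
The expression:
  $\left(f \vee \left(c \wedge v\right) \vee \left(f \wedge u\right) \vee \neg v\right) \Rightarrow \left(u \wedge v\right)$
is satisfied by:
  {u: True, v: True, f: False, c: False}
  {u: True, c: True, v: True, f: False}
  {u: True, f: True, v: True, c: False}
  {u: True, c: True, f: True, v: True}
  {v: True, c: False, f: False, u: False}


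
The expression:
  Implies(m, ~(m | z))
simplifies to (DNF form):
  ~m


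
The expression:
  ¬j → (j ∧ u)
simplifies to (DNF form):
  j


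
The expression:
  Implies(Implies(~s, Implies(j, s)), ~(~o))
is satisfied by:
  {o: True, j: True, s: False}
  {o: True, s: False, j: False}
  {o: True, j: True, s: True}
  {o: True, s: True, j: False}
  {j: True, s: False, o: False}


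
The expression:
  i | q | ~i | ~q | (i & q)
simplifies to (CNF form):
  True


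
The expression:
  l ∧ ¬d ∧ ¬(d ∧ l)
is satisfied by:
  {l: True, d: False}


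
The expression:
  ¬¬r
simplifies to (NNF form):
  r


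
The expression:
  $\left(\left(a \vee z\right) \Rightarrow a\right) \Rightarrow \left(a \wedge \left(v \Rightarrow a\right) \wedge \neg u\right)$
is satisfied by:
  {z: True, a: False, u: False}
  {z: True, u: True, a: False}
  {z: True, a: True, u: False}
  {a: True, u: False, z: False}


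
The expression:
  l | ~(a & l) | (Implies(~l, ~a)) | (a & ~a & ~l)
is always true.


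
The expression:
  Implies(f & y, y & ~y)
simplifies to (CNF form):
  ~f | ~y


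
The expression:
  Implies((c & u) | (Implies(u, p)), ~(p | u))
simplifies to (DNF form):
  (~c & ~p) | (~p & ~u)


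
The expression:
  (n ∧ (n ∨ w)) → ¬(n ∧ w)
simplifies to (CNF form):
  ¬n ∨ ¬w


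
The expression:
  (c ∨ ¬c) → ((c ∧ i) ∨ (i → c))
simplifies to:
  c ∨ ¬i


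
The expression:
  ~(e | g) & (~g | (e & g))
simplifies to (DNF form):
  ~e & ~g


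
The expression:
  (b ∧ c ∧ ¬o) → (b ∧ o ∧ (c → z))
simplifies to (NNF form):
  o ∨ ¬b ∨ ¬c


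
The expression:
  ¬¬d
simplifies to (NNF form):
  d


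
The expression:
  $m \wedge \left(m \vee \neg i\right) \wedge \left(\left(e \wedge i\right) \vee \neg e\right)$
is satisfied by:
  {i: True, m: True, e: False}
  {m: True, e: False, i: False}
  {i: True, e: True, m: True}


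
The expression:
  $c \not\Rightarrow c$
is never true.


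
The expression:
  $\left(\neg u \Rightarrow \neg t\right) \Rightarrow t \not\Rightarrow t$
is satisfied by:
  {t: True, u: False}


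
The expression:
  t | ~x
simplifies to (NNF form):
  t | ~x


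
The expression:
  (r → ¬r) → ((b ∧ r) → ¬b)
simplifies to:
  True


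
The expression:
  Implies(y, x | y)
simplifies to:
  True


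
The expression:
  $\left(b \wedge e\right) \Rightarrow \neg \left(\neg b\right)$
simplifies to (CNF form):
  $\text{True}$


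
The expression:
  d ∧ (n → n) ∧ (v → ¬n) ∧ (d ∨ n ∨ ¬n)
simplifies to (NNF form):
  d ∧ (¬n ∨ ¬v)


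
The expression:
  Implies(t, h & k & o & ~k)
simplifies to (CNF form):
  ~t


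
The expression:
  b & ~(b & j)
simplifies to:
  b & ~j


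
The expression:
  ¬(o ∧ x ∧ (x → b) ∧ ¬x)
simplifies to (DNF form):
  True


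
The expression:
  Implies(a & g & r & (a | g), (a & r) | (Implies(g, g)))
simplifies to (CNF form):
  True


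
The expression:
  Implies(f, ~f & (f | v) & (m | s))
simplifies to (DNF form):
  ~f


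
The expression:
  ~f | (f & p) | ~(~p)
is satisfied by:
  {p: True, f: False}
  {f: False, p: False}
  {f: True, p: True}


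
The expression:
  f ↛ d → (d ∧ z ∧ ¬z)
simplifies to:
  d ∨ ¬f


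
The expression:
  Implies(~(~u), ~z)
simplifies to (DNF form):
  ~u | ~z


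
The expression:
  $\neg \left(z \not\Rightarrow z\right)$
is always true.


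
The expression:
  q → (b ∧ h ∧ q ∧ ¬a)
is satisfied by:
  {b: True, h: True, a: False, q: False}
  {b: True, a: False, h: False, q: False}
  {h: True, b: False, a: False, q: False}
  {b: False, a: False, h: False, q: False}
  {b: True, h: True, a: True, q: False}
  {b: True, a: True, h: False, q: False}
  {h: True, a: True, b: False, q: False}
  {a: True, b: False, h: False, q: False}
  {q: True, b: True, h: True, a: False}


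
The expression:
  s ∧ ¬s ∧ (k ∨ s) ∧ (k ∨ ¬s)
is never true.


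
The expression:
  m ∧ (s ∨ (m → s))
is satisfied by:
  {m: True, s: True}


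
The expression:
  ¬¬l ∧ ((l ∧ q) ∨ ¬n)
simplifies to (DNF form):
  (l ∧ q) ∨ (l ∧ ¬n)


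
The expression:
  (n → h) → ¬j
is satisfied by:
  {n: True, h: False, j: False}
  {h: False, j: False, n: False}
  {n: True, h: True, j: False}
  {h: True, n: False, j: False}
  {j: True, n: True, h: False}


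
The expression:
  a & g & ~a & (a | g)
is never true.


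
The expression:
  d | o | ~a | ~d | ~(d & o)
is always true.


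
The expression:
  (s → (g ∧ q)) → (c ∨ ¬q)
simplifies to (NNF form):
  c ∨ (s ∧ ¬g) ∨ ¬q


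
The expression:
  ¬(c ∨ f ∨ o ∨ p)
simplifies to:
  ¬c ∧ ¬f ∧ ¬o ∧ ¬p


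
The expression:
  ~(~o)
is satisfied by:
  {o: True}


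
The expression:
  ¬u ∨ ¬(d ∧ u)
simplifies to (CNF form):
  ¬d ∨ ¬u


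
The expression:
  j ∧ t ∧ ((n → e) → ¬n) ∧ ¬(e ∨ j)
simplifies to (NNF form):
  False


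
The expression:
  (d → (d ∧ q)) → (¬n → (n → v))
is always true.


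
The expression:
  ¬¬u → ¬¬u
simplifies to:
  True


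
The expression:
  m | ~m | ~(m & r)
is always true.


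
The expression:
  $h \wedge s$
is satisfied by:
  {h: True, s: True}


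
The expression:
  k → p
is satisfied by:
  {p: True, k: False}
  {k: False, p: False}
  {k: True, p: True}


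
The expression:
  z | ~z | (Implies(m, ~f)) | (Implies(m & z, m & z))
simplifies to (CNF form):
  True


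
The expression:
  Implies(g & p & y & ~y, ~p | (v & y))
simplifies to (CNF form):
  True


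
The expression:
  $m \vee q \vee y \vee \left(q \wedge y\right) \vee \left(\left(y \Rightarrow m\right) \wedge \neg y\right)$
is always true.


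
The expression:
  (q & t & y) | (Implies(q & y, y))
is always true.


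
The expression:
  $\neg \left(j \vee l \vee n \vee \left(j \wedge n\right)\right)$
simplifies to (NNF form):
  $\neg j \wedge \neg l \wedge \neg n$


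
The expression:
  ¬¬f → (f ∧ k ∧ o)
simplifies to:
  (k ∧ o) ∨ ¬f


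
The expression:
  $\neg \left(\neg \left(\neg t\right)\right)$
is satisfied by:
  {t: False}


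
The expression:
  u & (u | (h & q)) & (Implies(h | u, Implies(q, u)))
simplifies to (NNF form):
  u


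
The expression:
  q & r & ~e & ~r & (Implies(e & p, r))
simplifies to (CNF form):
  False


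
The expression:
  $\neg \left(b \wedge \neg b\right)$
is always true.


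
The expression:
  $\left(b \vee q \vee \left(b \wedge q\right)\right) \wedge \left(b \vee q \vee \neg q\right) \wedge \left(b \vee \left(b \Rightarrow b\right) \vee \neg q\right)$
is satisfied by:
  {b: True, q: True}
  {b: True, q: False}
  {q: True, b: False}


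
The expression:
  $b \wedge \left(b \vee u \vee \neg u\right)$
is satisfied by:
  {b: True}


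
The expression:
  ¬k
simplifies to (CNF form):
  ¬k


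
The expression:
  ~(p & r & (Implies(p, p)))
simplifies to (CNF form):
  ~p | ~r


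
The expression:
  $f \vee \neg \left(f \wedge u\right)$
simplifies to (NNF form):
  $\text{True}$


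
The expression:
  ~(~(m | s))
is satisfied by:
  {m: True, s: True}
  {m: True, s: False}
  {s: True, m: False}


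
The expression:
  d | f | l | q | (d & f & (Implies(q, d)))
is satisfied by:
  {d: True, q: True, l: True, f: True}
  {d: True, q: True, l: True, f: False}
  {d: True, q: True, f: True, l: False}
  {d: True, q: True, f: False, l: False}
  {d: True, l: True, f: True, q: False}
  {d: True, l: True, f: False, q: False}
  {d: True, l: False, f: True, q: False}
  {d: True, l: False, f: False, q: False}
  {q: True, l: True, f: True, d: False}
  {q: True, l: True, f: False, d: False}
  {q: True, f: True, l: False, d: False}
  {q: True, f: False, l: False, d: False}
  {l: True, f: True, q: False, d: False}
  {l: True, q: False, f: False, d: False}
  {f: True, q: False, l: False, d: False}


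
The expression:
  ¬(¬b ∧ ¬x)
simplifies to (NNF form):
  b ∨ x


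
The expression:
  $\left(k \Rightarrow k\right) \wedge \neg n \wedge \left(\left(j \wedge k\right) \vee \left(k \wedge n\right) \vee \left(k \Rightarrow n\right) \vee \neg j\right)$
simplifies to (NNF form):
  $\neg n$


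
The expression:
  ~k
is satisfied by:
  {k: False}


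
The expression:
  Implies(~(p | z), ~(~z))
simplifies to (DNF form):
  p | z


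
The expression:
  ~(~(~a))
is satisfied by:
  {a: False}


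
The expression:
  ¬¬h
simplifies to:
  h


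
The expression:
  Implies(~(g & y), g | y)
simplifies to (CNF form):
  g | y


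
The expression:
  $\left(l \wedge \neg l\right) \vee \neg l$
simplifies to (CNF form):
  $\neg l$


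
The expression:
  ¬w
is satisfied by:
  {w: False}


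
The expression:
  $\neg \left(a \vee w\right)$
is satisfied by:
  {w: False, a: False}


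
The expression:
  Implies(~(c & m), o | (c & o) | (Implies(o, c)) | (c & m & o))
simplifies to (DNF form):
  True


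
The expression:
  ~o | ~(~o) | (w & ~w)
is always true.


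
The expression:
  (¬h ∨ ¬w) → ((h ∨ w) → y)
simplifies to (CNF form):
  (h ∨ y ∨ ¬h) ∧ (h ∨ y ∨ ¬w) ∧ (w ∨ y ∨ ¬h) ∧ (w ∨ y ∨ ¬w)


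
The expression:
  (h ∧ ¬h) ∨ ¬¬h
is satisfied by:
  {h: True}


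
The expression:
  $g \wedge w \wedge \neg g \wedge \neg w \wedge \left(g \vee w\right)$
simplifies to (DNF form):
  $\text{False}$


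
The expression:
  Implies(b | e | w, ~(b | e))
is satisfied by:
  {e: False, b: False}


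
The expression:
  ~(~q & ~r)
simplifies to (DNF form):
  q | r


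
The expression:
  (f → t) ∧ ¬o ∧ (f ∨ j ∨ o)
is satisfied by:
  {j: True, t: True, o: False, f: False}
  {j: True, o: False, t: False, f: False}
  {j: True, f: True, t: True, o: False}
  {f: True, t: True, o: False, j: False}


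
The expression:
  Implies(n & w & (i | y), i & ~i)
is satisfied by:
  {y: False, w: False, n: False, i: False}
  {i: True, y: False, w: False, n: False}
  {y: True, i: False, w: False, n: False}
  {i: True, y: True, w: False, n: False}
  {n: True, i: False, y: False, w: False}
  {i: True, n: True, y: False, w: False}
  {n: True, y: True, i: False, w: False}
  {i: True, n: True, y: True, w: False}
  {w: True, n: False, y: False, i: False}
  {w: True, i: True, n: False, y: False}
  {w: True, y: True, n: False, i: False}
  {i: True, w: True, y: True, n: False}
  {w: True, n: True, i: False, y: False}


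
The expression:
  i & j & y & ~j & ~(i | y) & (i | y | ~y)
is never true.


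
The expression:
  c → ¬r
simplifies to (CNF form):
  ¬c ∨ ¬r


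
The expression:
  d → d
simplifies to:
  True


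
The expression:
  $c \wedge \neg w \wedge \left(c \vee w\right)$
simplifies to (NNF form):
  $c \wedge \neg w$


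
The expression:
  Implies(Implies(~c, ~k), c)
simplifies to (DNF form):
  c | k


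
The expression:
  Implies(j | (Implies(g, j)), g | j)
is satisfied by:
  {g: True, j: True}
  {g: True, j: False}
  {j: True, g: False}


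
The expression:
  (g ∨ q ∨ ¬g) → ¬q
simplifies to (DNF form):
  ¬q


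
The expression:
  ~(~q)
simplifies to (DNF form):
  q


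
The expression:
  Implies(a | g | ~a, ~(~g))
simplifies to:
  g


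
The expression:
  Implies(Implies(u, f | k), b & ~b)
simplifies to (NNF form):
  u & ~f & ~k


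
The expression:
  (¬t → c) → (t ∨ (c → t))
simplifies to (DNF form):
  t ∨ ¬c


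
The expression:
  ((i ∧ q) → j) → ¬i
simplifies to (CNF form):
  (q ∨ ¬i) ∧ (¬i ∨ ¬j)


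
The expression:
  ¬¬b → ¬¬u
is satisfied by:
  {u: True, b: False}
  {b: False, u: False}
  {b: True, u: True}


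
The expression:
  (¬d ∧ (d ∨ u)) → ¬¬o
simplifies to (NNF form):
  d ∨ o ∨ ¬u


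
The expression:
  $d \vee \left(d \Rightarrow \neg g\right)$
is always true.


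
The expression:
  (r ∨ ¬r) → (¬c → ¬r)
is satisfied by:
  {c: True, r: False}
  {r: False, c: False}
  {r: True, c: True}


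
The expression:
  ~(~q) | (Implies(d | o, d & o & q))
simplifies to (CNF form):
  (q | ~d) & (q | ~o)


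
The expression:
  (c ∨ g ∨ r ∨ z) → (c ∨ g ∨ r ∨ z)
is always true.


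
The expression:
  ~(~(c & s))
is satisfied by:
  {c: True, s: True}


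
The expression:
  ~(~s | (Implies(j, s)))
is never true.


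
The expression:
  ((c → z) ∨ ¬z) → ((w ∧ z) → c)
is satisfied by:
  {c: True, w: False, z: False}
  {w: False, z: False, c: False}
  {c: True, z: True, w: False}
  {z: True, w: False, c: False}
  {c: True, w: True, z: False}
  {w: True, c: False, z: False}
  {c: True, z: True, w: True}


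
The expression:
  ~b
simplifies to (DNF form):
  ~b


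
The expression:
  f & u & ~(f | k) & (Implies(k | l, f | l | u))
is never true.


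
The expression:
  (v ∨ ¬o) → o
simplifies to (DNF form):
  o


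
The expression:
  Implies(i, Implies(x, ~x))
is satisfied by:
  {x: False, i: False}
  {i: True, x: False}
  {x: True, i: False}


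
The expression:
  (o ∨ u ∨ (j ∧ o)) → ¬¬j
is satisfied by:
  {j: True, u: False, o: False}
  {o: True, j: True, u: False}
  {j: True, u: True, o: False}
  {o: True, j: True, u: True}
  {o: False, u: False, j: False}
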